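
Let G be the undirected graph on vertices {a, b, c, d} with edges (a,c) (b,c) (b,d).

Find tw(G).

A width-1 tree decomposition is:
Bags: B1 = {a, c}  B2 = {b, c}  B3 = {b, d}
Tree: B1–B2, B2–B3
The largest bag has 2 vertices, giving width 1; this decomposition certifies tw(G) ≤ 1. Since G has at least one edge (e.g. a–c), it is not an edgeless graph, so tw(G) ≥ 1. Hence tw(G) = 1 exactly.

1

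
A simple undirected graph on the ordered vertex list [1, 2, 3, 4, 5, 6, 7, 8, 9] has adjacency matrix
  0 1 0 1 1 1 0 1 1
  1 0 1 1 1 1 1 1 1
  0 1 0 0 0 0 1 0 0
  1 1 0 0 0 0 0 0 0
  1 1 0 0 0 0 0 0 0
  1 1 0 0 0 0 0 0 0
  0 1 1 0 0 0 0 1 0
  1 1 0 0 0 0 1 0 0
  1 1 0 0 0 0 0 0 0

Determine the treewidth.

A width-2 tree decomposition is:
Bags: B1 = {1, 2, 9}  B2 = {1, 2, 8}  B3 = {2, 7, 8}  B4 = {1, 2, 5}  B5 = {1, 2, 6}  B6 = {1, 2, 4}  B7 = {2, 3, 7}
Tree: B1–B2, B2–B3, B2–B4, B1–B5, B4–B6, B3–B7
The largest bag has 3 vertices, giving width 2; this decomposition certifies tw(G) ≤ 2. For the lower bound, the 3 vertices {1, 2, 4} are pairwise adjacent, and any tree decomposition puts a clique entirely inside one bag — forcing width ≥ 2. Combining the bounds, tw(G) = 2.

2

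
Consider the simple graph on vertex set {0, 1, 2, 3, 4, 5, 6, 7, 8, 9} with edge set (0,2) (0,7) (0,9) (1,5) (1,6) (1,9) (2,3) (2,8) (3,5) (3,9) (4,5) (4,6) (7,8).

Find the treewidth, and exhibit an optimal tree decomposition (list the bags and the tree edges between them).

The largest bag has 3 vertices, giving width 2; this decomposition certifies tw(G) ≤ 2. The edges 8–7–0–2–8 form a cycle, so G is not a tree and its treewidth is at least 2. Hence tw(G) = 2 exactly.

Treewidth 2.
One optimal decomposition is:
Bags: B1 = {2, 7, 8}  B2 = {0, 2, 7}  B3 = {0, 2, 3}  B4 = {0, 3, 9}  B5 = {3, 5, 9}  B6 = {1, 5, 9}  B7 = {1, 4, 5}  B8 = {1, 4, 6}
Tree: B1–B2, B2–B3, B3–B4, B4–B5, B5–B6, B6–B7, B7–B8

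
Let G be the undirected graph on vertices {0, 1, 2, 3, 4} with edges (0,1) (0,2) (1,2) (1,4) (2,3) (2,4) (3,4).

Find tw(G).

2

A width-2 tree decomposition is:
Bags: B1 = {2, 3, 4}  B2 = {1, 2, 4}  B3 = {0, 1, 2}
Tree: B1–B2, B2–B3
The largest bag has 3 vertices, giving width 2; this decomposition certifies tw(G) ≤ 2. Conversely, {0, 1, 2} is a clique of size 3, and the vertices of any clique must share a bag in every tree decomposition; so some bag has ≥ 3 vertices and tw(G) ≥ 2. The upper and lower bounds meet at 2, so that is the treewidth.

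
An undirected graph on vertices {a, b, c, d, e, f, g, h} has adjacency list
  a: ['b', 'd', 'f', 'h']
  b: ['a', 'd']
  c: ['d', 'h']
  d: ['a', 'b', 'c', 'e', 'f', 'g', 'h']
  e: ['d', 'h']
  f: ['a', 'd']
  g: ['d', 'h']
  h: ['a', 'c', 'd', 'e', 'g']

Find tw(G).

A width-2 tree decomposition is:
Bags: B1 = {c, d, h}  B2 = {a, d, h}  B3 = {a, b, d}  B4 = {d, e, h}  B5 = {a, d, f}  B6 = {d, g, h}
Tree: B1–B2, B2–B3, B2–B4, B3–B5, B1–B6
Every bag has size at most 3, so the width is 3 − 1 = 2 and tw(G) ≤ 2. On the other hand G contains the 3-clique {d, g, h}. A clique must lie in a single bag of any decomposition, so no decomposition can have width below 2. Therefore the treewidth is 2.

2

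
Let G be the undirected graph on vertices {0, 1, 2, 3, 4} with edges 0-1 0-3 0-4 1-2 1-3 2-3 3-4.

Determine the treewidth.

2

A width-2 tree decomposition is:
Bags: B1 = {0, 1, 3}  B2 = {0, 3, 4}  B3 = {1, 2, 3}
Tree: B1–B2, B1–B3
Every bag has size at most 3, so the width is 3 − 1 = 2 and tw(G) ≤ 2. Conversely, {0, 1, 3} is a clique of size 3, and the vertices of any clique must share a bag in every tree decomposition; so some bag has ≥ 3 vertices and tw(G) ≥ 2. Hence tw(G) = 2 exactly.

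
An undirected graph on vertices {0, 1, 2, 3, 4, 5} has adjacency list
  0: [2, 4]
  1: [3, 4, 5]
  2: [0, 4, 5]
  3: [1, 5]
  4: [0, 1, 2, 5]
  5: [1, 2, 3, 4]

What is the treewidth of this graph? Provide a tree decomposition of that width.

The largest bag has 3 vertices, giving width 2; this decomposition certifies tw(G) ≤ 2. On the other hand G contains the 3-clique {1, 3, 5}. A clique must lie in a single bag of any decomposition, so no decomposition can have width below 2. Hence tw(G) = 2 exactly.

Treewidth 2.
Bags: B1 = {1, 3, 5}  B2 = {1, 4, 5}  B3 = {2, 4, 5}  B4 = {0, 2, 4}
Tree: B1–B2, B2–B3, B3–B4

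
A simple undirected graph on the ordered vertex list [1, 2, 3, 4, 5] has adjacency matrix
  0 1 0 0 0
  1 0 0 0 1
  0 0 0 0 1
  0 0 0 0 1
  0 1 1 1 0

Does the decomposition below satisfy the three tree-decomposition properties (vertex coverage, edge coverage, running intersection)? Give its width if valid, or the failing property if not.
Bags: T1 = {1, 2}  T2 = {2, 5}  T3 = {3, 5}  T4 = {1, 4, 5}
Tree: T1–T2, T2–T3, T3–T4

No — bags containing vertex 1 are not connected in the tree.

A tree decomposition must satisfy three properties: every vertex lies in some bag; for every edge, both endpoints lie together in some bag; and for every vertex, the bags containing it form a connected subtree. Here bags containing vertex 1 are not connected in the tree, so the decomposition is invalid.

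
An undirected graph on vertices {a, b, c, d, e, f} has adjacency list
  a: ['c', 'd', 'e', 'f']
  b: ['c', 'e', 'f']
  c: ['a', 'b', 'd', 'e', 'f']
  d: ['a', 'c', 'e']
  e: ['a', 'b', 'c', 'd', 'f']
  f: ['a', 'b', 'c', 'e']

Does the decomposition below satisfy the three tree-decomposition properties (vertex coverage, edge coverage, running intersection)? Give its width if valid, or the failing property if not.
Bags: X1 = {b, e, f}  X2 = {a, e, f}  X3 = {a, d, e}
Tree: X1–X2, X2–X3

A tree decomposition must satisfy three properties: every vertex lies in some bag; for every edge, both endpoints lie together in some bag; and for every vertex, the bags containing it form a connected subtree. Here vertex c appears in no bag, so the decomposition is invalid.

No — vertex c appears in no bag.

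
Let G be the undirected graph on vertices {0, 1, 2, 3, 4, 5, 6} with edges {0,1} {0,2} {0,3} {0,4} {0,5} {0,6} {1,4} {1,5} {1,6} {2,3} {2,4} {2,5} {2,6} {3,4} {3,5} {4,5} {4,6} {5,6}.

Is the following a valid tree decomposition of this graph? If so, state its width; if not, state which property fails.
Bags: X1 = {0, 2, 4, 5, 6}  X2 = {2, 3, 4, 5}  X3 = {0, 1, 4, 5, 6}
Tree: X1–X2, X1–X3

A tree decomposition must satisfy three properties: every vertex lies in some bag; for every edge, both endpoints lie together in some bag; and for every vertex, the bags containing it form a connected subtree. Here edge (0,3) lies in no bag, so the decomposition is invalid.

No — edge (0,3) lies in no bag.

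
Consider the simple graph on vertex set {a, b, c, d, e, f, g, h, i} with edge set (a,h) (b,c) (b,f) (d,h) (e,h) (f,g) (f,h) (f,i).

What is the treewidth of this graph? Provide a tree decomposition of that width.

Each bag holds 2 vertices, so the decomposition has width 1, which upper-bounds the treewidth. Since G has at least one edge (e.g. c–b), it is not an edgeless graph, so tw(G) ≥ 1. Therefore the treewidth is 1.

Treewidth 1.
Bags: B1 = {b, c}  B2 = {b, f}  B3 = {f, h}  B4 = {d, h}  B5 = {e, h}  B6 = {a, h}  B7 = {f, g}  B8 = {f, i}
Tree: B1–B2, B2–B3, B3–B4, B3–B5, B3–B6, B3–B7, B7–B8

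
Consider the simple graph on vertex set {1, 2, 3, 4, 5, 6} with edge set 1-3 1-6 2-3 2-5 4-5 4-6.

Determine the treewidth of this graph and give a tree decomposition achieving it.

Treewidth 2.
One such decomposition:
Bags: B1 = {1, 4, 6}  B2 = {1, 3, 4}  B3 = {2, 3, 4}  B4 = {2, 4, 5}
Tree: B1–B2, B2–B3, B3–B4

Each bag holds 3 vertices, so the decomposition has width 2, which upper-bounds the treewidth. Since 4–6–1–3–2–5–4 is a cycle in G, G is not acyclic. Forests are exactly the graphs of treewidth ≤ 1, so tw(G) ≥ 2. Hence tw(G) = 2 exactly.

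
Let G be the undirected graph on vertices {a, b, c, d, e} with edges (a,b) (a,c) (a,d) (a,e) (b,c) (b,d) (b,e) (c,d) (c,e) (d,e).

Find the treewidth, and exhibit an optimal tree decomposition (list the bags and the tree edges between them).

With just one bag of size 5, the width is 5 − 1 = 4, so tw(G) ≤ 4. On the other hand G contains the 5-clique {a, b, c, d, e}. A clique must lie in a single bag of any decomposition, so no decomposition can have width below 4. The upper and lower bounds meet at 4, so that is the treewidth.

Treewidth 4.
Bags: B1 = {a, b, c, d, e}
Tree: (single bag)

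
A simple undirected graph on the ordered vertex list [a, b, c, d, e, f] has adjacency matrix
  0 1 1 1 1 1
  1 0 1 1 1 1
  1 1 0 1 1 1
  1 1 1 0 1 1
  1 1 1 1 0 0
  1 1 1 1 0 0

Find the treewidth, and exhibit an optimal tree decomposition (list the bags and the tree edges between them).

Each bag holds 5 vertices, so the decomposition has width 4, which upper-bounds the treewidth. On the other hand G contains the 5-clique {a, b, c, d, e}. A clique must lie in a single bag of any decomposition, so no decomposition can have width below 4. Hence tw(G) = 4 exactly.

Treewidth 4.
One optimal decomposition is:
Bags: B1 = {a, b, c, d, f}  B2 = {a, b, c, d, e}
Tree: B1–B2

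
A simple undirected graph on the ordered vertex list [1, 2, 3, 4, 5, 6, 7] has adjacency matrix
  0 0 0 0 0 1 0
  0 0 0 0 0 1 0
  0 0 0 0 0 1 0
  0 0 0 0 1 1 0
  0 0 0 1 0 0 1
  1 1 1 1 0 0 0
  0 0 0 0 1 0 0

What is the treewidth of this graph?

1

A width-1 tree decomposition is:
Bags: B1 = {1, 6}  B2 = {3, 6}  B3 = {4, 6}  B4 = {4, 5}  B5 = {2, 6}  B6 = {5, 7}
Tree: B1–B2, B2–B3, B3–B4, B2–B5, B4–B6
Each bag holds 2 vertices, so the decomposition has width 1, which upper-bounds the treewidth. Since G has at least one edge (e.g. 1–6), it is not an edgeless graph, so tw(G) ≥ 1. Combining the bounds, tw(G) = 1.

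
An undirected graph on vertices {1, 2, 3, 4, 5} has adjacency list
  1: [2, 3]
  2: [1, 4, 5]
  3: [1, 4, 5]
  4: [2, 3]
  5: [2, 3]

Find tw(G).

2

A width-2 tree decomposition is:
Bags: B1 = {2, 3, 4}  B2 = {1, 2, 3}  B3 = {2, 3, 5}
Tree: B1–B2, B2–B3
Every bag has size at most 3, so the width is 3 − 1 = 2 and tw(G) ≤ 2. The edges 2–4–3–1–2 form a cycle, so G is not a tree and its treewidth is at least 2. The upper and lower bounds meet at 2, so that is the treewidth.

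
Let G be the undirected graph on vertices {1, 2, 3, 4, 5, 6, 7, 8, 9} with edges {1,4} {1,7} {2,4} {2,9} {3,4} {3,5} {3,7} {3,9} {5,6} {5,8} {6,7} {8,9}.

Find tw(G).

3

A width-3 tree decomposition is:
Bags: B1 = {1, 4, 6, 7}  B2 = {3, 4, 6, 7}  B3 = {3, 4, 5, 6}  B4 = {2, 3, 4, 5}  B5 = {2, 3, 5, 9}  B6 = {2, 5, 8, 9}
Tree: B1–B2, B2–B3, B3–B4, B4–B5, B5–B6
The largest bag has 4 vertices, giving width 3; this decomposition certifies tw(G) ≤ 3. For the lower bound: the 4 vertex sets {1,6,7}, {4}, {3}, {2,5,8,9} are disjoint, each induces a connected subgraph, and every pair is joined by at least one edge of G. Contracting each set to a single vertex therefore yields K_{4} as a minor, and since treewidth is minor-monotone, tw(G) ≥ tw(K_{4}) = 3. Hence tw(G) = 3 exactly.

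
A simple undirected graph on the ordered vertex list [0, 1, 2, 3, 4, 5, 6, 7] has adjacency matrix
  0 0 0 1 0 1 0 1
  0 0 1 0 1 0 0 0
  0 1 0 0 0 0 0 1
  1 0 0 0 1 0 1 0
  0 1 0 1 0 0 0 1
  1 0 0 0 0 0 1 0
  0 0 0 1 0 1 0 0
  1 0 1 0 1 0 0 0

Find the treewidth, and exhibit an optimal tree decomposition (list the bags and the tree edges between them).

The largest bag has 3 vertices, giving width 2; this decomposition certifies tw(G) ≤ 2. The edges 5–6–3–0–5 form a cycle, so G is not a tree and its treewidth is at least 2. The upper and lower bounds meet at 2, so that is the treewidth.

Treewidth 2.
Bags: B1 = {0, 5, 6}  B2 = {0, 3, 6}  B3 = {0, 3, 7}  B4 = {3, 4, 7}  B5 = {2, 4, 7}  B6 = {1, 2, 4}
Tree: B1–B2, B2–B3, B3–B4, B4–B5, B5–B6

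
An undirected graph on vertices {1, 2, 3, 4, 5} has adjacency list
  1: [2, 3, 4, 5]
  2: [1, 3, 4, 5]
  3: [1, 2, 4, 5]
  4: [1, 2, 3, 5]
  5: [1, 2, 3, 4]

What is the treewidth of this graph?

A width-4 tree decomposition is:
Bags: B1 = {1, 2, 3, 4, 5}
Tree: (single bag)
A single bag containing all 5 vertices is trivially a valid decomposition of width 4. Conversely, {1, 2, 3, 4, 5} is a clique of size 5, and the vertices of any clique must share a bag in every tree decomposition; so some bag has ≥ 5 vertices and tw(G) ≥ 4. Combining the bounds, tw(G) = 4.

4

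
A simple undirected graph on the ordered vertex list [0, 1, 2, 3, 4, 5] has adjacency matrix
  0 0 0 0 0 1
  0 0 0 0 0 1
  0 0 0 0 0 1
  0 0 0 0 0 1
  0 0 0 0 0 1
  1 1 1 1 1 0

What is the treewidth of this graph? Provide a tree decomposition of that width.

Treewidth 1.
One optimal decomposition is:
Bags: B1 = {0, 5}  B2 = {2, 5}  B3 = {4, 5}  B4 = {3, 5}  B5 = {1, 5}
Tree: B1–B2, B1–B3, B3–B4, B2–B5

The largest bag has 2 vertices, giving width 1; this decomposition certifies tw(G) ≤ 1. Any graph with an edge has treewidth ≥ 1, and G has the edge 5–0. The upper and lower bounds meet at 1, so that is the treewidth.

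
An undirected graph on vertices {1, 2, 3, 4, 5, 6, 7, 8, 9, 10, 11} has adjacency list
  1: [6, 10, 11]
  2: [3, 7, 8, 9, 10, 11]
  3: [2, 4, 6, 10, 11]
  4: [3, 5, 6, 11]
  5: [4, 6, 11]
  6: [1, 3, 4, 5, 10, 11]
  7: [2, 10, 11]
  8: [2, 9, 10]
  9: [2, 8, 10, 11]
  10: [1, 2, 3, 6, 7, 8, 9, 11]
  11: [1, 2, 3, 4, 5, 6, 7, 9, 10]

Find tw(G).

A width-3 tree decomposition is:
Bags: B1 = {2, 3, 10, 11}  B2 = {3, 6, 10, 11}  B3 = {1, 6, 10, 11}  B4 = {3, 4, 6, 11}  B5 = {2, 7, 10, 11}  B6 = {2, 9, 10, 11}  B7 = {4, 5, 6, 11}  B8 = {2, 8, 9, 10}
Tree: B1–B2, B2–B3, B2–B4, B1–B5, B1–B6, B4–B7, B6–B8
Each bag holds 4 vertices, so the decomposition has width 3, which upper-bounds the treewidth. Conversely, {2, 8, 9, 10} is a clique of size 4, and the vertices of any clique must share a bag in every tree decomposition; so some bag has ≥ 4 vertices and tw(G) ≥ 3. The upper and lower bounds meet at 3, so that is the treewidth.

3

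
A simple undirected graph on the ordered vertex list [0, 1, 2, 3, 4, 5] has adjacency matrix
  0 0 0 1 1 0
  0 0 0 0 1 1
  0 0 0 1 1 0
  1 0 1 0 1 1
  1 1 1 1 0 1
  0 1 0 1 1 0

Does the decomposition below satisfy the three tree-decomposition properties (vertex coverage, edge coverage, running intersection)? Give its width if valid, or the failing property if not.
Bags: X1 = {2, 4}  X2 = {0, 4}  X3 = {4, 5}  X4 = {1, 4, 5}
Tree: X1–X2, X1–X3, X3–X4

A tree decomposition must satisfy three properties: every vertex lies in some bag; for every edge, both endpoints lie together in some bag; and for every vertex, the bags containing it form a connected subtree. Here vertex 3 appears in no bag, so the decomposition is invalid.

No — vertex 3 appears in no bag.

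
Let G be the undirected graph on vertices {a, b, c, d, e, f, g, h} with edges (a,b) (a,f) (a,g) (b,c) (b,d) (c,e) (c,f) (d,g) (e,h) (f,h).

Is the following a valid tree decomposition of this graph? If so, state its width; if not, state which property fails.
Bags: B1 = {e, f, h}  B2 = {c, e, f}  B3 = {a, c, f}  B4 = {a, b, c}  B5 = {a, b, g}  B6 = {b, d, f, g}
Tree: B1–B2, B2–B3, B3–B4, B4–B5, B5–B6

No — bags containing vertex f are not connected in the tree.

A tree decomposition must satisfy three properties: every vertex lies in some bag; for every edge, both endpoints lie together in some bag; and for every vertex, the bags containing it form a connected subtree. Here bags containing vertex f are not connected in the tree, so the decomposition is invalid.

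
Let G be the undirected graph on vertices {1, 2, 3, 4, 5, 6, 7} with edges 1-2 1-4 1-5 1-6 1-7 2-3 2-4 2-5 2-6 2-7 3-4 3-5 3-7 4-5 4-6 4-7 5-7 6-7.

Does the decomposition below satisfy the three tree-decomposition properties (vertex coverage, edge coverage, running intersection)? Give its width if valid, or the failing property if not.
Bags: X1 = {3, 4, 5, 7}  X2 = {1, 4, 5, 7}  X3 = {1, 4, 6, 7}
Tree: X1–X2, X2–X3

No — vertex 2 appears in no bag.

A tree decomposition must satisfy three properties: every vertex lies in some bag; for every edge, both endpoints lie together in some bag; and for every vertex, the bags containing it form a connected subtree. Here vertex 2 appears in no bag, so the decomposition is invalid.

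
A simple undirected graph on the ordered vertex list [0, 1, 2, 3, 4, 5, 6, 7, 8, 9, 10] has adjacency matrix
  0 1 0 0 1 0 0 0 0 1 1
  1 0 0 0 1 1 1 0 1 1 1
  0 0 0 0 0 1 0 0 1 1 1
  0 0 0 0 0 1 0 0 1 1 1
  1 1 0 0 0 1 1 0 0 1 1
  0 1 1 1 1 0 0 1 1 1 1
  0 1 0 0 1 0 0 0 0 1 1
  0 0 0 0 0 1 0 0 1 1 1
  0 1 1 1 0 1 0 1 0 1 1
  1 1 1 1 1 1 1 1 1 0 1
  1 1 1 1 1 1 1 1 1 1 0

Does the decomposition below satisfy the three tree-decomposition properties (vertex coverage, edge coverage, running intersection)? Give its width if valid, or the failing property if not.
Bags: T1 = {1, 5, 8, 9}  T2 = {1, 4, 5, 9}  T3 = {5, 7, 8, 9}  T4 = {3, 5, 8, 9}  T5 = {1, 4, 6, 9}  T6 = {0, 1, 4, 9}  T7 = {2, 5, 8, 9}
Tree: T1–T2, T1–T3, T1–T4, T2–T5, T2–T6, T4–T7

No — vertex 10 appears in no bag.

A tree decomposition must satisfy three properties: every vertex lies in some bag; for every edge, both endpoints lie together in some bag; and for every vertex, the bags containing it form a connected subtree. Here vertex 10 appears in no bag, so the decomposition is invalid.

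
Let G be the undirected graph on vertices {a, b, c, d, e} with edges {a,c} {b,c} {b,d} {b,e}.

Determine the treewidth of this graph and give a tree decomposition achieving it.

Treewidth 1.
Bags: B1 = {b, c}  B2 = {b, d}  B3 = {a, c}  B4 = {b, e}
Tree: B1–B2, B1–B3, B1–B4

The largest bag has 2 vertices, giving width 1; this decomposition certifies tw(G) ≤ 1. G has an edge, so its treewidth is at least 1. The upper and lower bounds meet at 1, so that is the treewidth.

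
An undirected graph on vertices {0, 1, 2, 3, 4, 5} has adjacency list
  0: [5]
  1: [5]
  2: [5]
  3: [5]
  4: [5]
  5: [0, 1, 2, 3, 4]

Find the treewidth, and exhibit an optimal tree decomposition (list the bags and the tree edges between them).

Every bag has size at most 2, so the width is 2 − 1 = 1 and tw(G) ≤ 1. Since G has at least one edge (e.g. 2–5), it is not an edgeless graph, so tw(G) ≥ 1. Therefore the treewidth is 1.

Treewidth 1.
One such decomposition:
Bags: B1 = {2, 5}  B2 = {0, 5}  B3 = {1, 5}  B4 = {3, 5}  B5 = {4, 5}
Tree: B1–B2, B1–B3, B1–B4, B2–B5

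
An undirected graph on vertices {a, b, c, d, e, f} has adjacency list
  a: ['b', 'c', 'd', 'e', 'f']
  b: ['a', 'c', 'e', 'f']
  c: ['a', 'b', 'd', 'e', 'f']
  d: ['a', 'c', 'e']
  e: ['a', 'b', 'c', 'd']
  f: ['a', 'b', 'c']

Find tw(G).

3

A width-3 tree decomposition is:
Bags: B1 = {a, b, c, f}  B2 = {a, b, c, e}  B3 = {a, c, d, e}
Tree: B1–B2, B2–B3
The largest bag has 4 vertices, giving width 3; this decomposition certifies tw(G) ≤ 3. On the other hand G contains the 4-clique {a, c, d, e}. A clique must lie in a single bag of any decomposition, so no decomposition can have width below 3. Hence tw(G) = 3 exactly.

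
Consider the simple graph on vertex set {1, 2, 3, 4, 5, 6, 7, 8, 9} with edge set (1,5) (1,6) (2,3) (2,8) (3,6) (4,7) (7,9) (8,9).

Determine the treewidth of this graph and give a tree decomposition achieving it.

Treewidth 1.
Bags: B1 = {4, 7}  B2 = {7, 9}  B3 = {8, 9}  B4 = {2, 8}  B5 = {2, 3}  B6 = {3, 6}  B7 = {1, 6}  B8 = {1, 5}
Tree: B1–B2, B2–B3, B3–B4, B4–B5, B5–B6, B6–B7, B7–B8

Each bag holds 2 vertices, so the decomposition has width 1, which upper-bounds the treewidth. Since G has at least one edge (e.g. 4–7), it is not an edgeless graph, so tw(G) ≥ 1. Combining the bounds, tw(G) = 1.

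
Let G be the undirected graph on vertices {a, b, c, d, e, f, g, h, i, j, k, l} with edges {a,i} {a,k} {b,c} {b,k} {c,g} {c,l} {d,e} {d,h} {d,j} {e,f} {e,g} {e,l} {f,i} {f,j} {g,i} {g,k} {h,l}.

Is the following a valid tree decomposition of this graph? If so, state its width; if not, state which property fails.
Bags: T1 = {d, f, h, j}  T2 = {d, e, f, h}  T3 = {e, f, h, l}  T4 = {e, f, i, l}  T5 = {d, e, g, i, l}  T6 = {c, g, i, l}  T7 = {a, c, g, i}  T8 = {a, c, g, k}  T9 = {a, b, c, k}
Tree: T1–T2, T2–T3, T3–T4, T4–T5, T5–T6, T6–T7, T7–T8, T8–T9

A tree decomposition must satisfy three properties: every vertex lies in some bag; for every edge, both endpoints lie together in some bag; and for every vertex, the bags containing it form a connected subtree. Here bags containing vertex d are not connected in the tree, so the decomposition is invalid.

No — bags containing vertex d are not connected in the tree.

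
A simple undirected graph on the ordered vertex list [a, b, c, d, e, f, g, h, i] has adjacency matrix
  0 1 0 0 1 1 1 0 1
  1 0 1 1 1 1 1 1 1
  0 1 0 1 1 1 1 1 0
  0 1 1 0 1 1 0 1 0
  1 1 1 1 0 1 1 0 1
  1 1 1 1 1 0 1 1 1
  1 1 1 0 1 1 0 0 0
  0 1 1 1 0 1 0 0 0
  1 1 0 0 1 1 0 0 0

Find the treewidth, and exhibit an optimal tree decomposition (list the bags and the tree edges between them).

Treewidth 4.
One such decomposition:
Bags: B1 = {a, b, e, f, g}  B2 = {b, c, e, f, g}  B3 = {a, b, e, f, i}  B4 = {b, c, d, e, f}  B5 = {b, c, d, f, h}
Tree: B1–B2, B1–B3, B2–B4, B4–B5

Each bag holds 5 vertices, so the decomposition has width 4, which upper-bounds the treewidth. On the other hand G contains the 5-clique {b, c, d, e, f}. A clique must lie in a single bag of any decomposition, so no decomposition can have width below 4. Therefore the treewidth is 4.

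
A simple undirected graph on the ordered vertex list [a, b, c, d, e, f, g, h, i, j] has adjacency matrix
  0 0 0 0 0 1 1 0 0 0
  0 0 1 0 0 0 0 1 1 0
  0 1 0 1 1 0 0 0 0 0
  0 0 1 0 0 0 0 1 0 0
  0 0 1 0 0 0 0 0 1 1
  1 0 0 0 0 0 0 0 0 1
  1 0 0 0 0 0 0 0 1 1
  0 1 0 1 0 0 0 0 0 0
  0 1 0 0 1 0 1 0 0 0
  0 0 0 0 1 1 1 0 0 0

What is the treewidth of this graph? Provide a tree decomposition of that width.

Each bag holds 3 vertices, so the decomposition has width 2, which upper-bounds the treewidth. For the lower bound, G contains the cycle f–a–g–j–f, so G is not a forest; only forests have treewidth ≤ 1, hence tw(G) ≥ 2. Therefore the treewidth is 2.

Treewidth 2.
One optimal decomposition is:
Bags: B1 = {a, f, j}  B2 = {a, g, j}  B3 = {e, g, j}  B4 = {e, g, i}  B5 = {c, e, i}  B6 = {b, c, i}  B7 = {b, c, d}  B8 = {b, d, h}
Tree: B1–B2, B2–B3, B3–B4, B4–B5, B5–B6, B6–B7, B7–B8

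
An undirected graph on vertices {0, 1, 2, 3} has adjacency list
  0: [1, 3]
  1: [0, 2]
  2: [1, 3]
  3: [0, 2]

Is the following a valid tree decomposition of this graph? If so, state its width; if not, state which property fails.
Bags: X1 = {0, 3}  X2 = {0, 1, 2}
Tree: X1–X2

A tree decomposition must satisfy three properties: every vertex lies in some bag; for every edge, both endpoints lie together in some bag; and for every vertex, the bags containing it form a connected subtree. Here edge (2,3) lies in no bag, so the decomposition is invalid.

No — edge (2,3) lies in no bag.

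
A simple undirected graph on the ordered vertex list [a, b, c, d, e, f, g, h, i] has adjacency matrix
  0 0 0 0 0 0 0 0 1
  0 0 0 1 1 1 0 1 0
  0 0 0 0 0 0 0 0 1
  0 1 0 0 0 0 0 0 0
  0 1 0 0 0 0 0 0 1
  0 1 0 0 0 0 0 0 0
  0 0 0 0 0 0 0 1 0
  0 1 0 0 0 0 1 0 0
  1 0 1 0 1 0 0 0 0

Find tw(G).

A width-1 tree decomposition is:
Bags: B1 = {b, h}  B2 = {b, f}  B3 = {b, e}  B4 = {e, i}  B5 = {c, i}  B6 = {a, i}  B7 = {b, d}  B8 = {g, h}
Tree: B1–B2, B2–B3, B3–B4, B4–B5, B4–B6, B1–B7, B1–B8
The largest bag has 2 vertices, giving width 1; this decomposition certifies tw(G) ≤ 1. Any graph with an edge has treewidth ≥ 1, and G has the edge h–b. Combining the bounds, tw(G) = 1.

1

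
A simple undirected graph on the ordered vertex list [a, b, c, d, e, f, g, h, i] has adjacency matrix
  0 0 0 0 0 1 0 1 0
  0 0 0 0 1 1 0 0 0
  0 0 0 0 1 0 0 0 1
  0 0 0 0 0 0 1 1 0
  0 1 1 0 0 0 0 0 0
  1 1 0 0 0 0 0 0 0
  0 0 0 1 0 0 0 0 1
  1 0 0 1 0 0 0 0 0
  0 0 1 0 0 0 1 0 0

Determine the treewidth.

A width-2 tree decomposition is:
Bags: B1 = {d, g, h}  B2 = {g, h, i}  B3 = {c, h, i}  B4 = {c, e, h}  B5 = {b, e, h}  B6 = {b, f, h}  B7 = {a, f, h}
Tree: B1–B2, B2–B3, B3–B4, B4–B5, B5–B6, B6–B7
Every bag has size at most 3, so the width is 3 − 1 = 2 and tw(G) ≤ 2. The edges h–d–g–i–c–e–b–f–a–h form a cycle, so G is not a tree and its treewidth is at least 2. Hence tw(G) = 2 exactly.

2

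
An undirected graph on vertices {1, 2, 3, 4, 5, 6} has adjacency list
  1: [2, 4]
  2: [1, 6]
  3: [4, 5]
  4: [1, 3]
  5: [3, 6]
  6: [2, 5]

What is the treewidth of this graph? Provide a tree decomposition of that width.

Treewidth 2.
Bags: B1 = {2, 5, 6}  B2 = {1, 2, 5}  B3 = {1, 4, 5}  B4 = {3, 4, 5}
Tree: B1–B2, B2–B3, B3–B4

The largest bag has 3 vertices, giving width 2; this decomposition certifies tw(G) ≤ 2. For the lower bound, G contains the cycle 5–6–2–1–4–3–5, so G is not a forest; only forests have treewidth ≤ 1, hence tw(G) ≥ 2. Therefore the treewidth is 2.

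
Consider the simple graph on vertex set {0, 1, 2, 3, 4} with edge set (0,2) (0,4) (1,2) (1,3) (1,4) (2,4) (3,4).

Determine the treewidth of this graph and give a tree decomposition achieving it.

Treewidth 2.
One such decomposition:
Bags: B1 = {1, 2, 4}  B2 = {0, 2, 4}  B3 = {1, 3, 4}
Tree: B1–B2, B1–B3

Each bag holds 3 vertices, so the decomposition has width 2, which upper-bounds the treewidth. For the lower bound, the 3 vertices {0, 2, 4} are pairwise adjacent, and any tree decomposition puts a clique entirely inside one bag — forcing width ≥ 2. Therefore the treewidth is 2.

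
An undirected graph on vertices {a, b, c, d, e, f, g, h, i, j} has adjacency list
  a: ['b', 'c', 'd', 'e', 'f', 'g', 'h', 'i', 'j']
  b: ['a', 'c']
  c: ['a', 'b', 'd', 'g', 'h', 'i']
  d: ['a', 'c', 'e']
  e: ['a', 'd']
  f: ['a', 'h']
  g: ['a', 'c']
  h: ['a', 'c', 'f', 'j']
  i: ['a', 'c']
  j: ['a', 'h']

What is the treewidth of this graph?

2

A width-2 tree decomposition is:
Bags: B1 = {a, h, j}  B2 = {a, c, h}  B3 = {a, f, h}  B4 = {a, c, d}  B5 = {a, d, e}  B6 = {a, b, c}  B7 = {a, c, i}  B8 = {a, c, g}
Tree: B1–B2, B1–B3, B2–B4, B4–B5, B2–B6, B2–B7, B4–B8
The largest bag has 3 vertices, giving width 2; this decomposition certifies tw(G) ≤ 2. For the lower bound, the 3 vertices {a, h, j} are pairwise adjacent, and any tree decomposition puts a clique entirely inside one bag — forcing width ≥ 2. Hence tw(G) = 2 exactly.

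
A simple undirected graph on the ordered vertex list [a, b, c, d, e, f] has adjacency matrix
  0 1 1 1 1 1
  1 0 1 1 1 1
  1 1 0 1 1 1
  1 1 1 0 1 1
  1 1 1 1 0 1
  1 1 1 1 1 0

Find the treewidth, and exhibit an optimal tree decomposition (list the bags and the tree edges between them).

Treewidth 5.
One optimal decomposition is:
Bags: B1 = {a, b, c, d, e, f}
Tree: (single bag)

With just one bag of size 6, the width is 6 − 1 = 5, so tw(G) ≤ 5. Conversely, {a, b, c, d, e, f} is a clique of size 6, and the vertices of any clique must share a bag in every tree decomposition; so some bag has ≥ 6 vertices and tw(G) ≥ 5. The upper and lower bounds meet at 5, so that is the treewidth.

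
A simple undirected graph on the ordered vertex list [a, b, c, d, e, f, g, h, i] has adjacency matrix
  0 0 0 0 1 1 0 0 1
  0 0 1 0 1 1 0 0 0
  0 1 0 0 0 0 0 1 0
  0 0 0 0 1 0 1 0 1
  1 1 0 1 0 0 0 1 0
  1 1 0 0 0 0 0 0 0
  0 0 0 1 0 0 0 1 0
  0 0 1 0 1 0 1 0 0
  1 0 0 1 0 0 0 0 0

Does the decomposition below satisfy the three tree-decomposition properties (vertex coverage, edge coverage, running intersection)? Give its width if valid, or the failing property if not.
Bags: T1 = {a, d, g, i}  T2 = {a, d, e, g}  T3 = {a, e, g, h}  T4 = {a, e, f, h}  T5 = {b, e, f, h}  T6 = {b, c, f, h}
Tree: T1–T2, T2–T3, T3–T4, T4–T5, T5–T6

Yes; width 3.

Vertex coverage: the bags together contain {a, b, c, d, e, f, g, h, i}, the full vertex set. Edge coverage: each edge of G has both endpoints in at least one bag. Running intersection: for every vertex, the bags containing it form a connected subtree. All three properties hold, so this is a valid tree decomposition of width max|bag| − 1 = 3, and hence tw(G) ≤ 3.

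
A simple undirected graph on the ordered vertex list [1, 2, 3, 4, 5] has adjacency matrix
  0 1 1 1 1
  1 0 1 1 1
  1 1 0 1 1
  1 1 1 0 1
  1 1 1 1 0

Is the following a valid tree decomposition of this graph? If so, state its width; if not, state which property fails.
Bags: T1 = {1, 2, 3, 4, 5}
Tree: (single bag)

Yes; width 4.

Vertex coverage: the bags together contain {1, 2, 3, 4, 5}, the full vertex set. Edge coverage: each edge of G has both endpoints in at least one bag. Running intersection: for every vertex, the bags containing it form a connected subtree. All three properties hold, so this is a valid tree decomposition of width max|bag| − 1 = 4, and hence tw(G) ≤ 4.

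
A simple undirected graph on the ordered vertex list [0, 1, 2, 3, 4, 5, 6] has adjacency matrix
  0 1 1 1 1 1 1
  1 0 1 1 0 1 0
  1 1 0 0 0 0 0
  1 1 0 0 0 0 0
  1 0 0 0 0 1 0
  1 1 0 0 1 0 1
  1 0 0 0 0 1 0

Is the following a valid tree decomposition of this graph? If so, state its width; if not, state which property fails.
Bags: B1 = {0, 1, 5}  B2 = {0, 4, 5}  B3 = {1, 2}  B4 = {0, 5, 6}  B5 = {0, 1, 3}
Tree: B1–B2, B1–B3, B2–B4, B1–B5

A tree decomposition must satisfy three properties: every vertex lies in some bag; for every edge, both endpoints lie together in some bag; and for every vertex, the bags containing it form a connected subtree. Here edge (0,2) lies in no bag, so the decomposition is invalid.

No — edge (0,2) lies in no bag.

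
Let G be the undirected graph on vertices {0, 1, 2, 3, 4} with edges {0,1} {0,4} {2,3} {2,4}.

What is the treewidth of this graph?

A width-1 tree decomposition is:
Bags: B1 = {2, 3}  B2 = {2, 4}  B3 = {0, 4}  B4 = {0, 1}
Tree: B1–B2, B2–B3, B3–B4
The largest bag has 2 vertices, giving width 1; this decomposition certifies tw(G) ≤ 1. Any graph with an edge has treewidth ≥ 1, and G has the edge 3–2. The upper and lower bounds meet at 1, so that is the treewidth.

1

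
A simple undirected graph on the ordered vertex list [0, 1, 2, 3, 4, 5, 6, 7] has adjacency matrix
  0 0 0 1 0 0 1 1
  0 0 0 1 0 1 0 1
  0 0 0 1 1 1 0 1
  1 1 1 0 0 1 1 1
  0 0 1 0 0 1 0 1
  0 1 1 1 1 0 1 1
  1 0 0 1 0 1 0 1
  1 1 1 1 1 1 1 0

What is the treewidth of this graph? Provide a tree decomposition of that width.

Treewidth 3.
One optimal decomposition is:
Bags: B1 = {2, 3, 5, 7}  B2 = {2, 4, 5, 7}  B3 = {1, 3, 5, 7}  B4 = {3, 5, 6, 7}  B5 = {0, 3, 6, 7}
Tree: B1–B2, B1–B3, B3–B4, B4–B5

Each bag holds 4 vertices, so the decomposition has width 3, which upper-bounds the treewidth. On the other hand G contains the 4-clique {0, 3, 6, 7}. A clique must lie in a single bag of any decomposition, so no decomposition can have width below 3. Therefore the treewidth is 3.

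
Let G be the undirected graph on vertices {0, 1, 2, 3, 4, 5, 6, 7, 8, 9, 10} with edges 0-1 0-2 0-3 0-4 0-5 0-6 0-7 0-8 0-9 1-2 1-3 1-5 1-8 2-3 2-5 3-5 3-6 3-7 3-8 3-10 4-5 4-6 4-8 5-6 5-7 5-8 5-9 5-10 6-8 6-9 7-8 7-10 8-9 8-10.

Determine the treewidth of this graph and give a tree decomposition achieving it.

The largest bag has 5 vertices, giving width 4; this decomposition certifies tw(G) ≤ 4. For the lower bound, the 5 vertices {0, 5, 6, 8, 9} are pairwise adjacent, and any tree decomposition puts a clique entirely inside one bag — forcing width ≥ 4. Hence tw(G) = 4 exactly.

Treewidth 4.
One such decomposition:
Bags: B1 = {0, 4, 5, 6, 8}  B2 = {0, 3, 5, 6, 8}  B3 = {0, 1, 3, 5, 8}  B4 = {0, 3, 5, 7, 8}  B5 = {0, 1, 2, 3, 5}  B6 = {0, 5, 6, 8, 9}  B7 = {3, 5, 7, 8, 10}
Tree: B1–B2, B2–B3, B2–B4, B3–B5, B2–B6, B4–B7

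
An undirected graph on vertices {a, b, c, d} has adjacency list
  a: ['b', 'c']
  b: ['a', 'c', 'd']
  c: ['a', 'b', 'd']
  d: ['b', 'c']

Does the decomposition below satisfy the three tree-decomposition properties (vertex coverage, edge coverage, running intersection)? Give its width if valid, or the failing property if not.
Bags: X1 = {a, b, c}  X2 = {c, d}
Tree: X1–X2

A tree decomposition must satisfy three properties: every vertex lies in some bag; for every edge, both endpoints lie together in some bag; and for every vertex, the bags containing it form a connected subtree. Here edge (b,d) lies in no bag, so the decomposition is invalid.

No — edge (b,d) lies in no bag.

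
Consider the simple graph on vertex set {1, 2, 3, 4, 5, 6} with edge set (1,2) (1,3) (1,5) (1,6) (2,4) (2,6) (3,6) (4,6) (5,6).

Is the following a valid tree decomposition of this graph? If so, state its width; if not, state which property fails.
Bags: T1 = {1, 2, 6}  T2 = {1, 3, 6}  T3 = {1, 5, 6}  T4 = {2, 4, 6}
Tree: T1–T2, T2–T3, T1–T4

Yes; width 2.

Vertex coverage: the bags together contain {1, 2, 3, 4, 5, 6}, the full vertex set. Edge coverage: each edge of G has both endpoints in at least one bag. Running intersection: for every vertex, the bags containing it form a connected subtree. All three properties hold, so this is a valid tree decomposition of width max|bag| − 1 = 2, and hence tw(G) ≤ 2.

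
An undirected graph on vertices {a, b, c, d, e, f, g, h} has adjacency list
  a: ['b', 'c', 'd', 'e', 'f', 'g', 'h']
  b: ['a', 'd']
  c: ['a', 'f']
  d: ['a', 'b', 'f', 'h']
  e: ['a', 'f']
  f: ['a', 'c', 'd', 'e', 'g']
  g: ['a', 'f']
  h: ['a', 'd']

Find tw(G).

2

A width-2 tree decomposition is:
Bags: B1 = {a, d, f}  B2 = {a, d, h}  B3 = {a, b, d}  B4 = {a, f, g}  B5 = {a, c, f}  B6 = {a, e, f}
Tree: B1–B2, B2–B3, B1–B4, B4–B5, B1–B6
Each bag holds 3 vertices, so the decomposition has width 2, which upper-bounds the treewidth. For the lower bound, the 3 vertices {a, d, h} are pairwise adjacent, and any tree decomposition puts a clique entirely inside one bag — forcing width ≥ 2. Therefore the treewidth is 2.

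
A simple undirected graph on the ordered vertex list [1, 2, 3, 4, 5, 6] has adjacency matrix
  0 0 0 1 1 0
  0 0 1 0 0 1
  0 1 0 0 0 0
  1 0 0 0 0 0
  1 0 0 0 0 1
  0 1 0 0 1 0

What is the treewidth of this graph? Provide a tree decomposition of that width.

Every bag has size at most 2, so the width is 2 − 1 = 1 and tw(G) ≤ 1. Since G has at least one edge (e.g. 3–2), it is not an edgeless graph, so tw(G) ≥ 1. Combining the bounds, tw(G) = 1.

Treewidth 1.
Bags: B1 = {2, 3}  B2 = {2, 6}  B3 = {5, 6}  B4 = {1, 5}  B5 = {1, 4}
Tree: B1–B2, B2–B3, B3–B4, B4–B5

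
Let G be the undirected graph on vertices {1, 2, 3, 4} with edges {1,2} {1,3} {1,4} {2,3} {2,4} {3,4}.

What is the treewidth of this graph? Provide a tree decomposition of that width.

With just one bag of size 4, the width is 4 − 1 = 3, so tw(G) ≤ 3. For the lower bound, the 4 vertices {1, 2, 3, 4} are pairwise adjacent, and any tree decomposition puts a clique entirely inside one bag — forcing width ≥ 3. The upper and lower bounds meet at 3, so that is the treewidth.

Treewidth 3.
One such decomposition:
Bags: B1 = {1, 2, 3, 4}
Tree: (single bag)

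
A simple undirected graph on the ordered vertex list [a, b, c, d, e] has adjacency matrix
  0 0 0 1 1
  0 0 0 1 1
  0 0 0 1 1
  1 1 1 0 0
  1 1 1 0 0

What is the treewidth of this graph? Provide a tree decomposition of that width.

Treewidth 2.
Bags: B1 = {a, d, e}  B2 = {b, d, e}  B3 = {c, d, e}
Tree: B1–B2, B2–B3

Each bag holds 3 vertices, so the decomposition has width 2, which upper-bounds the treewidth. For the lower bound, G contains the cycle a–e–b–d–a, so G is not a forest; only forests have treewidth ≤ 1, hence tw(G) ≥ 2. The upper and lower bounds meet at 2, so that is the treewidth.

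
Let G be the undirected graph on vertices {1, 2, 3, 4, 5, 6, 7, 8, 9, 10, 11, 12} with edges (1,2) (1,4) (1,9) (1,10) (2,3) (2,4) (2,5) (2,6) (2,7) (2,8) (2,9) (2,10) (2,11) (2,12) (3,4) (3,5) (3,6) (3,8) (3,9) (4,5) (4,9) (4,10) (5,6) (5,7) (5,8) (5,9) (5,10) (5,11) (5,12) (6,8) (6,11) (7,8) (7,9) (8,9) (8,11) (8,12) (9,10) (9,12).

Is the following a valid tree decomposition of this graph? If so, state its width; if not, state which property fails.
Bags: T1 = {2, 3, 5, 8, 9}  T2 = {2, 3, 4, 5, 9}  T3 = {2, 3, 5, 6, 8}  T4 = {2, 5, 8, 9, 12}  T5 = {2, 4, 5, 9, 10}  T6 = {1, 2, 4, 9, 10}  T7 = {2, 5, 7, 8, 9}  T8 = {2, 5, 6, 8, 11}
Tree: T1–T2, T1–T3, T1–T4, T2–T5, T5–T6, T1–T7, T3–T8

Yes; width 4.

Checking the three conditions: (i) the bags cover all of {1, 2, 3, 4, 5, 6, 7, 8, 9, 10, 11, 12}; (ii) for each edge, some bag contains both endpoints; (iii) the bags containing any fixed vertex form a subtree. All hold, so the decomposition is valid with width 5 − 1 = 4.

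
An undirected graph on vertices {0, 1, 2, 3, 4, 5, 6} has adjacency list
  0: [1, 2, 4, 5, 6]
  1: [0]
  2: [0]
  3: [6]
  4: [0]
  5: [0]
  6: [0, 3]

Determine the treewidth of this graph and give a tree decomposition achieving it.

Every bag has size at most 2, so the width is 2 − 1 = 1 and tw(G) ≤ 1. Since G has at least one edge (e.g. 0–1), it is not an edgeless graph, so tw(G) ≥ 1. The upper and lower bounds meet at 1, so that is the treewidth.

Treewidth 1.
One such decomposition:
Bags: B1 = {0, 1}  B2 = {0, 4}  B3 = {0, 2}  B4 = {0, 6}  B5 = {0, 5}  B6 = {3, 6}
Tree: B1–B2, B1–B3, B3–B4, B2–B5, B4–B6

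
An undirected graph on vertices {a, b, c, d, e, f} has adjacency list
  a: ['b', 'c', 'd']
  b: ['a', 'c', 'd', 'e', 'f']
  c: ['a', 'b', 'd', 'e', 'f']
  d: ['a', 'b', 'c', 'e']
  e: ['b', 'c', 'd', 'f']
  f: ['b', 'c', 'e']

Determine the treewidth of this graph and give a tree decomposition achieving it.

Every bag has size at most 4, so the width is 4 − 1 = 3 and tw(G) ≤ 3. Conversely, {b, c, d, e} is a clique of size 4, and the vertices of any clique must share a bag in every tree decomposition; so some bag has ≥ 4 vertices and tw(G) ≥ 3. Hence tw(G) = 3 exactly.

Treewidth 3.
One optimal decomposition is:
Bags: B1 = {b, c, e, f}  B2 = {b, c, d, e}  B3 = {a, b, c, d}
Tree: B1–B2, B2–B3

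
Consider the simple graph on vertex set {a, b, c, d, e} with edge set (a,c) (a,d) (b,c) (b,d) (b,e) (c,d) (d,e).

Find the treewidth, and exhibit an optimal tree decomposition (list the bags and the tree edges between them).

Every bag has size at most 3, so the width is 3 − 1 = 2 and tw(G) ≤ 2. For the lower bound, the 3 vertices {b, d, e} are pairwise adjacent, and any tree decomposition puts a clique entirely inside one bag — forcing width ≥ 2. The upper and lower bounds meet at 2, so that is the treewidth.

Treewidth 2.
Bags: B1 = {b, c, d}  B2 = {a, c, d}  B3 = {b, d, e}
Tree: B1–B2, B1–B3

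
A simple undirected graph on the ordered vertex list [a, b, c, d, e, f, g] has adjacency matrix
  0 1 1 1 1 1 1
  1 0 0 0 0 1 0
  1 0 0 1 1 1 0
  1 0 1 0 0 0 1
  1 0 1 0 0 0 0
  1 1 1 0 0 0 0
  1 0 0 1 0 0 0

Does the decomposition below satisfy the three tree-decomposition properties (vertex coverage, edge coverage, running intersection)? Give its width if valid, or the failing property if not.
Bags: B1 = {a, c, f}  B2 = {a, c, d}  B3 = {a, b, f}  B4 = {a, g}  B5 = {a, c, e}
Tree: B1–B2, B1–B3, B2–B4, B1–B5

No — edge (d,g) lies in no bag.

A tree decomposition must satisfy three properties: every vertex lies in some bag; for every edge, both endpoints lie together in some bag; and for every vertex, the bags containing it form a connected subtree. Here edge (d,g) lies in no bag, so the decomposition is invalid.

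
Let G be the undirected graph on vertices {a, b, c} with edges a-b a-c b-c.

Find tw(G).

A width-2 tree decomposition is:
Bags: B1 = {a, b, c}
Tree: (single bag)
A single bag containing all 3 vertices is trivially a valid decomposition of width 2. Conversely, {a, b, c} is a clique of size 3, and the vertices of any clique must share a bag in every tree decomposition; so some bag has ≥ 3 vertices and tw(G) ≥ 2. Therefore the treewidth is 2.

2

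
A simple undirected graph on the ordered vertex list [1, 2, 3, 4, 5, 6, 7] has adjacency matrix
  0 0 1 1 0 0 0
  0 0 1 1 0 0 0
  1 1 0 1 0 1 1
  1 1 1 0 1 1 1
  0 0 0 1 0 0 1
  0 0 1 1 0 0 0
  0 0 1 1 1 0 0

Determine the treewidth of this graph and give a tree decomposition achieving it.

Treewidth 2.
One optimal decomposition is:
Bags: B1 = {3, 4, 6}  B2 = {2, 3, 4}  B3 = {1, 3, 4}  B4 = {3, 4, 7}  B5 = {4, 5, 7}
Tree: B1–B2, B2–B3, B1–B4, B4–B5

Each bag holds 3 vertices, so the decomposition has width 2, which upper-bounds the treewidth. Conversely, {1, 3, 4} is a clique of size 3, and the vertices of any clique must share a bag in every tree decomposition; so some bag has ≥ 3 vertices and tw(G) ≥ 2. Therefore the treewidth is 2.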